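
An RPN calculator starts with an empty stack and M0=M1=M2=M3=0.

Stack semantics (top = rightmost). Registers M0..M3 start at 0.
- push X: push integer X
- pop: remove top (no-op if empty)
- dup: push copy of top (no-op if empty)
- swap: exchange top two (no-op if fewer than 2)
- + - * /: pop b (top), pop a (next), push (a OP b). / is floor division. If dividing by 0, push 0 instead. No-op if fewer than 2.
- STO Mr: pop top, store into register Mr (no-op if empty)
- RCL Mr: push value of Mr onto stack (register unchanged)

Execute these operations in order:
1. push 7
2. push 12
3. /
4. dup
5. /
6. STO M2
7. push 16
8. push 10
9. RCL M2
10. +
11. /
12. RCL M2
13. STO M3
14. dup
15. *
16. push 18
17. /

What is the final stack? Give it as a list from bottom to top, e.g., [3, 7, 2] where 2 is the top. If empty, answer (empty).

Answer: [0]

Derivation:
After op 1 (push 7): stack=[7] mem=[0,0,0,0]
After op 2 (push 12): stack=[7,12] mem=[0,0,0,0]
After op 3 (/): stack=[0] mem=[0,0,0,0]
After op 4 (dup): stack=[0,0] mem=[0,0,0,0]
After op 5 (/): stack=[0] mem=[0,0,0,0]
After op 6 (STO M2): stack=[empty] mem=[0,0,0,0]
After op 7 (push 16): stack=[16] mem=[0,0,0,0]
After op 8 (push 10): stack=[16,10] mem=[0,0,0,0]
After op 9 (RCL M2): stack=[16,10,0] mem=[0,0,0,0]
After op 10 (+): stack=[16,10] mem=[0,0,0,0]
After op 11 (/): stack=[1] mem=[0,0,0,0]
After op 12 (RCL M2): stack=[1,0] mem=[0,0,0,0]
After op 13 (STO M3): stack=[1] mem=[0,0,0,0]
After op 14 (dup): stack=[1,1] mem=[0,0,0,0]
After op 15 (*): stack=[1] mem=[0,0,0,0]
After op 16 (push 18): stack=[1,18] mem=[0,0,0,0]
After op 17 (/): stack=[0] mem=[0,0,0,0]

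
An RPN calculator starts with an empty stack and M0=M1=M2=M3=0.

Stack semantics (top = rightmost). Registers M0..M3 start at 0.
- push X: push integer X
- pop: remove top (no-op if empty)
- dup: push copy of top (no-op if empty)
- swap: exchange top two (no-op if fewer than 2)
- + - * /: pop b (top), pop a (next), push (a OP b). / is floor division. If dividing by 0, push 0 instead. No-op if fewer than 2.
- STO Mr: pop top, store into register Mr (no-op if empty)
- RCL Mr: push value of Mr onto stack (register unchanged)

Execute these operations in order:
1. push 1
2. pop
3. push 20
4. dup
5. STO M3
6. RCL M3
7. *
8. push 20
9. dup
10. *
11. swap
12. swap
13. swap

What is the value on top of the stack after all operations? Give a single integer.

After op 1 (push 1): stack=[1] mem=[0,0,0,0]
After op 2 (pop): stack=[empty] mem=[0,0,0,0]
After op 3 (push 20): stack=[20] mem=[0,0,0,0]
After op 4 (dup): stack=[20,20] mem=[0,0,0,0]
After op 5 (STO M3): stack=[20] mem=[0,0,0,20]
After op 6 (RCL M3): stack=[20,20] mem=[0,0,0,20]
After op 7 (*): stack=[400] mem=[0,0,0,20]
After op 8 (push 20): stack=[400,20] mem=[0,0,0,20]
After op 9 (dup): stack=[400,20,20] mem=[0,0,0,20]
After op 10 (*): stack=[400,400] mem=[0,0,0,20]
After op 11 (swap): stack=[400,400] mem=[0,0,0,20]
After op 12 (swap): stack=[400,400] mem=[0,0,0,20]
After op 13 (swap): stack=[400,400] mem=[0,0,0,20]

Answer: 400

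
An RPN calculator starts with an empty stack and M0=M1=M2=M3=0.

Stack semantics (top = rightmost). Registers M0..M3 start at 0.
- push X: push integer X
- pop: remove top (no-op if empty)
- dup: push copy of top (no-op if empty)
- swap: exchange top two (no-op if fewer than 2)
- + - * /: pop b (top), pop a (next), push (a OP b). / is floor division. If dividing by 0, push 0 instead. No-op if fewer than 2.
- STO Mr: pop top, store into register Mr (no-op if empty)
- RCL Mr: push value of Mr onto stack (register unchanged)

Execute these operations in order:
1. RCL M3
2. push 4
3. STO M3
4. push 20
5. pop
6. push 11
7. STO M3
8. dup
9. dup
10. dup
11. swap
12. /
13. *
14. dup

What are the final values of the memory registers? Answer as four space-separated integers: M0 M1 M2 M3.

After op 1 (RCL M3): stack=[0] mem=[0,0,0,0]
After op 2 (push 4): stack=[0,4] mem=[0,0,0,0]
After op 3 (STO M3): stack=[0] mem=[0,0,0,4]
After op 4 (push 20): stack=[0,20] mem=[0,0,0,4]
After op 5 (pop): stack=[0] mem=[0,0,0,4]
After op 6 (push 11): stack=[0,11] mem=[0,0,0,4]
After op 7 (STO M3): stack=[0] mem=[0,0,0,11]
After op 8 (dup): stack=[0,0] mem=[0,0,0,11]
After op 9 (dup): stack=[0,0,0] mem=[0,0,0,11]
After op 10 (dup): stack=[0,0,0,0] mem=[0,0,0,11]
After op 11 (swap): stack=[0,0,0,0] mem=[0,0,0,11]
After op 12 (/): stack=[0,0,0] mem=[0,0,0,11]
After op 13 (*): stack=[0,0] mem=[0,0,0,11]
After op 14 (dup): stack=[0,0,0] mem=[0,0,0,11]

Answer: 0 0 0 11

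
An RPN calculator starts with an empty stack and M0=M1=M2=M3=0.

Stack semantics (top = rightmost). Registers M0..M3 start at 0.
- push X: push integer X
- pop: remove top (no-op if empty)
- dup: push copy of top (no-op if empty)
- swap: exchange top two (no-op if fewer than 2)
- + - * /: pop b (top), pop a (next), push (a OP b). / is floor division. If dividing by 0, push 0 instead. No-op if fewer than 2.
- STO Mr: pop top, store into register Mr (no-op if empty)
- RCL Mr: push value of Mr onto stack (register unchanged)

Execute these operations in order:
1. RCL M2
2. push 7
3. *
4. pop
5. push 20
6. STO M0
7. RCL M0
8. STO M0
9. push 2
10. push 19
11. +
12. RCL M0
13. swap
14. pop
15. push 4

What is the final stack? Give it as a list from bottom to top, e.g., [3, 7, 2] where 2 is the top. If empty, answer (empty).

Answer: [20, 4]

Derivation:
After op 1 (RCL M2): stack=[0] mem=[0,0,0,0]
After op 2 (push 7): stack=[0,7] mem=[0,0,0,0]
After op 3 (*): stack=[0] mem=[0,0,0,0]
After op 4 (pop): stack=[empty] mem=[0,0,0,0]
After op 5 (push 20): stack=[20] mem=[0,0,0,0]
After op 6 (STO M0): stack=[empty] mem=[20,0,0,0]
After op 7 (RCL M0): stack=[20] mem=[20,0,0,0]
After op 8 (STO M0): stack=[empty] mem=[20,0,0,0]
After op 9 (push 2): stack=[2] mem=[20,0,0,0]
After op 10 (push 19): stack=[2,19] mem=[20,0,0,0]
After op 11 (+): stack=[21] mem=[20,0,0,0]
After op 12 (RCL M0): stack=[21,20] mem=[20,0,0,0]
After op 13 (swap): stack=[20,21] mem=[20,0,0,0]
After op 14 (pop): stack=[20] mem=[20,0,0,0]
After op 15 (push 4): stack=[20,4] mem=[20,0,0,0]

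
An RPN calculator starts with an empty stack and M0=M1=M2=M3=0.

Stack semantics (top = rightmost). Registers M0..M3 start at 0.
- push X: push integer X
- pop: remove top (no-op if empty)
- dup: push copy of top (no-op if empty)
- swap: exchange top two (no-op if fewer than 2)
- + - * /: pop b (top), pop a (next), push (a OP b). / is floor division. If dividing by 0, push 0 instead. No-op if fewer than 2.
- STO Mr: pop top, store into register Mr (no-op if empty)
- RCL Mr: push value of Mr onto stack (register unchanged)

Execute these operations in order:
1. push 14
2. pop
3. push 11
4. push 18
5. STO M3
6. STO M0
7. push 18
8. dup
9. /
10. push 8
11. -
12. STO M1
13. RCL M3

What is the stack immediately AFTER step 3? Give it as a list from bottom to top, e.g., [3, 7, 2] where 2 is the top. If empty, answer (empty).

After op 1 (push 14): stack=[14] mem=[0,0,0,0]
After op 2 (pop): stack=[empty] mem=[0,0,0,0]
After op 3 (push 11): stack=[11] mem=[0,0,0,0]

[11]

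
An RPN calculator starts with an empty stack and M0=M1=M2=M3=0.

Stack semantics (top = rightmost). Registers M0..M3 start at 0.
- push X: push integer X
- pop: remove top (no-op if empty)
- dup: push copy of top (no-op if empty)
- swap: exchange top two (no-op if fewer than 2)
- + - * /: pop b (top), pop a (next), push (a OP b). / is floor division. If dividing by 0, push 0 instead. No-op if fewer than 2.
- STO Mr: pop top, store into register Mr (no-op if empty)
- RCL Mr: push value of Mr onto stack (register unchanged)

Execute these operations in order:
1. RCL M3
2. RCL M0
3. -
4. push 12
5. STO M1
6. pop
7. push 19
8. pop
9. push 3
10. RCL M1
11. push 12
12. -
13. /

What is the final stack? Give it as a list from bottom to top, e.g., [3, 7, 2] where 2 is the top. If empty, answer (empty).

After op 1 (RCL M3): stack=[0] mem=[0,0,0,0]
After op 2 (RCL M0): stack=[0,0] mem=[0,0,0,0]
After op 3 (-): stack=[0] mem=[0,0,0,0]
After op 4 (push 12): stack=[0,12] mem=[0,0,0,0]
After op 5 (STO M1): stack=[0] mem=[0,12,0,0]
After op 6 (pop): stack=[empty] mem=[0,12,0,0]
After op 7 (push 19): stack=[19] mem=[0,12,0,0]
After op 8 (pop): stack=[empty] mem=[0,12,0,0]
After op 9 (push 3): stack=[3] mem=[0,12,0,0]
After op 10 (RCL M1): stack=[3,12] mem=[0,12,0,0]
After op 11 (push 12): stack=[3,12,12] mem=[0,12,0,0]
After op 12 (-): stack=[3,0] mem=[0,12,0,0]
After op 13 (/): stack=[0] mem=[0,12,0,0]

Answer: [0]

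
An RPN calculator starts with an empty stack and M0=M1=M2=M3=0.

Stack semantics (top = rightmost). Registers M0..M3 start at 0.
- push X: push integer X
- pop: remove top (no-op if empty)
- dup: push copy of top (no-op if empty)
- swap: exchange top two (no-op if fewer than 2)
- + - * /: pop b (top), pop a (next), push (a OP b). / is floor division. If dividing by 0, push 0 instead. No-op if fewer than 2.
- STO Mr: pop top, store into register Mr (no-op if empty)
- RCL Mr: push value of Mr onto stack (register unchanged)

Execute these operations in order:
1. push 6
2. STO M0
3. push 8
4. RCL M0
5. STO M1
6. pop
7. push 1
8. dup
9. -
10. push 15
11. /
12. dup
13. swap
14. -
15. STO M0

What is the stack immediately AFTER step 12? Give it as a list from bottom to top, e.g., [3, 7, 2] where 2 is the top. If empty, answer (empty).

After op 1 (push 6): stack=[6] mem=[0,0,0,0]
After op 2 (STO M0): stack=[empty] mem=[6,0,0,0]
After op 3 (push 8): stack=[8] mem=[6,0,0,0]
After op 4 (RCL M0): stack=[8,6] mem=[6,0,0,0]
After op 5 (STO M1): stack=[8] mem=[6,6,0,0]
After op 6 (pop): stack=[empty] mem=[6,6,0,0]
After op 7 (push 1): stack=[1] mem=[6,6,0,0]
After op 8 (dup): stack=[1,1] mem=[6,6,0,0]
After op 9 (-): stack=[0] mem=[6,6,0,0]
After op 10 (push 15): stack=[0,15] mem=[6,6,0,0]
After op 11 (/): stack=[0] mem=[6,6,0,0]
After op 12 (dup): stack=[0,0] mem=[6,6,0,0]

[0, 0]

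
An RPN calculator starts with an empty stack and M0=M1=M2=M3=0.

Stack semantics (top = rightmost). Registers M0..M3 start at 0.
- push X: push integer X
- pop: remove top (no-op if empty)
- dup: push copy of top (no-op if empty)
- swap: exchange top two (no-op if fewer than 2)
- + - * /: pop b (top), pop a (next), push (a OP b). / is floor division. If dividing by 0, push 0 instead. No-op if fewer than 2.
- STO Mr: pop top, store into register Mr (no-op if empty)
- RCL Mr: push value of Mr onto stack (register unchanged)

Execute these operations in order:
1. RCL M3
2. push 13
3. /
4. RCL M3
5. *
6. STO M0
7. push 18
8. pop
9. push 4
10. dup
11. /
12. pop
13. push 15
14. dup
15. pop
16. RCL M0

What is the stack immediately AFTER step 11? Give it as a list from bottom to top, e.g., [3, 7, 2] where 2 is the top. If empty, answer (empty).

After op 1 (RCL M3): stack=[0] mem=[0,0,0,0]
After op 2 (push 13): stack=[0,13] mem=[0,0,0,0]
After op 3 (/): stack=[0] mem=[0,0,0,0]
After op 4 (RCL M3): stack=[0,0] mem=[0,0,0,0]
After op 5 (*): stack=[0] mem=[0,0,0,0]
After op 6 (STO M0): stack=[empty] mem=[0,0,0,0]
After op 7 (push 18): stack=[18] mem=[0,0,0,0]
After op 8 (pop): stack=[empty] mem=[0,0,0,0]
After op 9 (push 4): stack=[4] mem=[0,0,0,0]
After op 10 (dup): stack=[4,4] mem=[0,0,0,0]
After op 11 (/): stack=[1] mem=[0,0,0,0]

[1]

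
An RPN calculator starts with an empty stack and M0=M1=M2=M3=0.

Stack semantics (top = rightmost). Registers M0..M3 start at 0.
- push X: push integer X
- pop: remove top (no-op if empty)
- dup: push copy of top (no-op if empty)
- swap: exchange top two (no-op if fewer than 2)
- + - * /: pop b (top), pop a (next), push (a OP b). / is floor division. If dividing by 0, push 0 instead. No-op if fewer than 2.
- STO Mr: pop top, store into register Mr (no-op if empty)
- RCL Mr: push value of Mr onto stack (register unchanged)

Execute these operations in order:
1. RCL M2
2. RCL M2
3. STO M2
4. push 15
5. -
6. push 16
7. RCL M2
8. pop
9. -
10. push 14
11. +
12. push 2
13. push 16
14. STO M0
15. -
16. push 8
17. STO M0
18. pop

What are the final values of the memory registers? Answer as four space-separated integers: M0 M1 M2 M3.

Answer: 8 0 0 0

Derivation:
After op 1 (RCL M2): stack=[0] mem=[0,0,0,0]
After op 2 (RCL M2): stack=[0,0] mem=[0,0,0,0]
After op 3 (STO M2): stack=[0] mem=[0,0,0,0]
After op 4 (push 15): stack=[0,15] mem=[0,0,0,0]
After op 5 (-): stack=[-15] mem=[0,0,0,0]
After op 6 (push 16): stack=[-15,16] mem=[0,0,0,0]
After op 7 (RCL M2): stack=[-15,16,0] mem=[0,0,0,0]
After op 8 (pop): stack=[-15,16] mem=[0,0,0,0]
After op 9 (-): stack=[-31] mem=[0,0,0,0]
After op 10 (push 14): stack=[-31,14] mem=[0,0,0,0]
After op 11 (+): stack=[-17] mem=[0,0,0,0]
After op 12 (push 2): stack=[-17,2] mem=[0,0,0,0]
After op 13 (push 16): stack=[-17,2,16] mem=[0,0,0,0]
After op 14 (STO M0): stack=[-17,2] mem=[16,0,0,0]
After op 15 (-): stack=[-19] mem=[16,0,0,0]
After op 16 (push 8): stack=[-19,8] mem=[16,0,0,0]
After op 17 (STO M0): stack=[-19] mem=[8,0,0,0]
After op 18 (pop): stack=[empty] mem=[8,0,0,0]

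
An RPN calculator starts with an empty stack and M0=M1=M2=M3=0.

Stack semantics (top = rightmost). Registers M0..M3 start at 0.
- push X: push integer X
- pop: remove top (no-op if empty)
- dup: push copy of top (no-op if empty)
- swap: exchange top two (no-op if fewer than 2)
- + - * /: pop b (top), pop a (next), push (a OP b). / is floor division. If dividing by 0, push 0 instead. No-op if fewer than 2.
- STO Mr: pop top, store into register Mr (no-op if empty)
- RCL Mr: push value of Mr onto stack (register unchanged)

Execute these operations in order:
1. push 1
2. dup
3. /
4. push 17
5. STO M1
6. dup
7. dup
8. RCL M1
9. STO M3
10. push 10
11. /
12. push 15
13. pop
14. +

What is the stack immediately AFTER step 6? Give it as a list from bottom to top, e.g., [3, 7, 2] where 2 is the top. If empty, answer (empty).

After op 1 (push 1): stack=[1] mem=[0,0,0,0]
After op 2 (dup): stack=[1,1] mem=[0,0,0,0]
After op 3 (/): stack=[1] mem=[0,0,0,0]
After op 4 (push 17): stack=[1,17] mem=[0,0,0,0]
After op 5 (STO M1): stack=[1] mem=[0,17,0,0]
After op 6 (dup): stack=[1,1] mem=[0,17,0,0]

[1, 1]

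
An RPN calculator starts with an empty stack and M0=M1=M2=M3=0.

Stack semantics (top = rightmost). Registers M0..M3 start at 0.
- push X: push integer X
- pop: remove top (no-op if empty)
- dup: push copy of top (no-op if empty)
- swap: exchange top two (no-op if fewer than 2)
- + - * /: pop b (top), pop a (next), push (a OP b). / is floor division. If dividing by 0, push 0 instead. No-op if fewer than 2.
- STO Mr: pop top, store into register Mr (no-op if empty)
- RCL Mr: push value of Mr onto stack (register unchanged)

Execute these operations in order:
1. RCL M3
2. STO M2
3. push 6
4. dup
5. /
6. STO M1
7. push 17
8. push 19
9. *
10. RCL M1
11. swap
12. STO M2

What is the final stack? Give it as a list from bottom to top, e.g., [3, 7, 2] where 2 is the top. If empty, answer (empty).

Answer: [1]

Derivation:
After op 1 (RCL M3): stack=[0] mem=[0,0,0,0]
After op 2 (STO M2): stack=[empty] mem=[0,0,0,0]
After op 3 (push 6): stack=[6] mem=[0,0,0,0]
After op 4 (dup): stack=[6,6] mem=[0,0,0,0]
After op 5 (/): stack=[1] mem=[0,0,0,0]
After op 6 (STO M1): stack=[empty] mem=[0,1,0,0]
After op 7 (push 17): stack=[17] mem=[0,1,0,0]
After op 8 (push 19): stack=[17,19] mem=[0,1,0,0]
After op 9 (*): stack=[323] mem=[0,1,0,0]
After op 10 (RCL M1): stack=[323,1] mem=[0,1,0,0]
After op 11 (swap): stack=[1,323] mem=[0,1,0,0]
After op 12 (STO M2): stack=[1] mem=[0,1,323,0]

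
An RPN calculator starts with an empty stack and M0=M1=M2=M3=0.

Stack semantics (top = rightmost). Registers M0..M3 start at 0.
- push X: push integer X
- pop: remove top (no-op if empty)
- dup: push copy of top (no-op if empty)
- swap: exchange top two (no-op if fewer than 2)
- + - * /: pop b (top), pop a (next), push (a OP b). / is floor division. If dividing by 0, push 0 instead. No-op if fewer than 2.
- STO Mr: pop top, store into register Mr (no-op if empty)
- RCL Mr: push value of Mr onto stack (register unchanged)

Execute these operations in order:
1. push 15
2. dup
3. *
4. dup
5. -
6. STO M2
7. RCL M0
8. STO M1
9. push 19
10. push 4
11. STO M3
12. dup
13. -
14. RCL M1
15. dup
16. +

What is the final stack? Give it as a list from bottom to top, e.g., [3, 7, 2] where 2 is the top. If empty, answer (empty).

Answer: [0, 0]

Derivation:
After op 1 (push 15): stack=[15] mem=[0,0,0,0]
After op 2 (dup): stack=[15,15] mem=[0,0,0,0]
After op 3 (*): stack=[225] mem=[0,0,0,0]
After op 4 (dup): stack=[225,225] mem=[0,0,0,0]
After op 5 (-): stack=[0] mem=[0,0,0,0]
After op 6 (STO M2): stack=[empty] mem=[0,0,0,0]
After op 7 (RCL M0): stack=[0] mem=[0,0,0,0]
After op 8 (STO M1): stack=[empty] mem=[0,0,0,0]
After op 9 (push 19): stack=[19] mem=[0,0,0,0]
After op 10 (push 4): stack=[19,4] mem=[0,0,0,0]
After op 11 (STO M3): stack=[19] mem=[0,0,0,4]
After op 12 (dup): stack=[19,19] mem=[0,0,0,4]
After op 13 (-): stack=[0] mem=[0,0,0,4]
After op 14 (RCL M1): stack=[0,0] mem=[0,0,0,4]
After op 15 (dup): stack=[0,0,0] mem=[0,0,0,4]
After op 16 (+): stack=[0,0] mem=[0,0,0,4]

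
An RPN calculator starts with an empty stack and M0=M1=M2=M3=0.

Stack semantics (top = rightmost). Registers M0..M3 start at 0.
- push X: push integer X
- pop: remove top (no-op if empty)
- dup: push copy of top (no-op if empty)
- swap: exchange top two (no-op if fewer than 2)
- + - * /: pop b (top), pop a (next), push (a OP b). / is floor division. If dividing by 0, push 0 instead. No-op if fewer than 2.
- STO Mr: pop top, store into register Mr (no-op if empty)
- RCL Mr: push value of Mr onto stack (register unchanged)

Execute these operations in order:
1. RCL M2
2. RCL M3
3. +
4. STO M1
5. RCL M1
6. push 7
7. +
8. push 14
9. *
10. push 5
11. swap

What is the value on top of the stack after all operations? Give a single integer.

Answer: 98

Derivation:
After op 1 (RCL M2): stack=[0] mem=[0,0,0,0]
After op 2 (RCL M3): stack=[0,0] mem=[0,0,0,0]
After op 3 (+): stack=[0] mem=[0,0,0,0]
After op 4 (STO M1): stack=[empty] mem=[0,0,0,0]
After op 5 (RCL M1): stack=[0] mem=[0,0,0,0]
After op 6 (push 7): stack=[0,7] mem=[0,0,0,0]
After op 7 (+): stack=[7] mem=[0,0,0,0]
After op 8 (push 14): stack=[7,14] mem=[0,0,0,0]
After op 9 (*): stack=[98] mem=[0,0,0,0]
After op 10 (push 5): stack=[98,5] mem=[0,0,0,0]
After op 11 (swap): stack=[5,98] mem=[0,0,0,0]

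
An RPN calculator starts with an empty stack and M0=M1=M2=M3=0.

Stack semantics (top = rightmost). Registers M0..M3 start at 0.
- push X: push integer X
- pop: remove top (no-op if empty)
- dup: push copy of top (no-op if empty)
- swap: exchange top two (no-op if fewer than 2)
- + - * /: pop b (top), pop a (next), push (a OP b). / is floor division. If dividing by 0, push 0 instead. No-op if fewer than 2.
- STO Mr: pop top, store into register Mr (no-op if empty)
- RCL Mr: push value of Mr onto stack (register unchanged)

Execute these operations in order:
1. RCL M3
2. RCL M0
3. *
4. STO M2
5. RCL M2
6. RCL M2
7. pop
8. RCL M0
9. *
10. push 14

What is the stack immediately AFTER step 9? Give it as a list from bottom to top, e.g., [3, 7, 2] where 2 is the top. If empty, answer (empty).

After op 1 (RCL M3): stack=[0] mem=[0,0,0,0]
After op 2 (RCL M0): stack=[0,0] mem=[0,0,0,0]
After op 3 (*): stack=[0] mem=[0,0,0,0]
After op 4 (STO M2): stack=[empty] mem=[0,0,0,0]
After op 5 (RCL M2): stack=[0] mem=[0,0,0,0]
After op 6 (RCL M2): stack=[0,0] mem=[0,0,0,0]
After op 7 (pop): stack=[0] mem=[0,0,0,0]
After op 8 (RCL M0): stack=[0,0] mem=[0,0,0,0]
After op 9 (*): stack=[0] mem=[0,0,0,0]

[0]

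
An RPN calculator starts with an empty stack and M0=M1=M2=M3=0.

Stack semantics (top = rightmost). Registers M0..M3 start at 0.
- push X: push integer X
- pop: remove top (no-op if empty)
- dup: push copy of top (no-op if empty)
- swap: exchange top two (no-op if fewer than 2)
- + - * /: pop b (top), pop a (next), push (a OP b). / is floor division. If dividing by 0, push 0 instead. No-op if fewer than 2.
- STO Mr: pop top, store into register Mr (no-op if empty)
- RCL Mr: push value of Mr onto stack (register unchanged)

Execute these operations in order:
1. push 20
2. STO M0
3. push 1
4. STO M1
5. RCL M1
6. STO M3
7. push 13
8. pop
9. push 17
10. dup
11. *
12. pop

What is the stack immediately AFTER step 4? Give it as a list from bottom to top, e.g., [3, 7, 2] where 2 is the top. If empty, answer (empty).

After op 1 (push 20): stack=[20] mem=[0,0,0,0]
After op 2 (STO M0): stack=[empty] mem=[20,0,0,0]
After op 3 (push 1): stack=[1] mem=[20,0,0,0]
After op 4 (STO M1): stack=[empty] mem=[20,1,0,0]

(empty)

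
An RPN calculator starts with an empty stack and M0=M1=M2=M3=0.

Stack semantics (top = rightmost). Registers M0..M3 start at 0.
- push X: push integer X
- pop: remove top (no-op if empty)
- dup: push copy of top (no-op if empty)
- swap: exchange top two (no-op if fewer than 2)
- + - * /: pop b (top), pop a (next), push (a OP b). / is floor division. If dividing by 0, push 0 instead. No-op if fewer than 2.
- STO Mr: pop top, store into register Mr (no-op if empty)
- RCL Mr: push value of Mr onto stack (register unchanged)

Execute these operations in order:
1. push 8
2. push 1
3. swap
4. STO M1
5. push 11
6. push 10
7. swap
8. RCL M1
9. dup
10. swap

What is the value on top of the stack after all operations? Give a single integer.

After op 1 (push 8): stack=[8] mem=[0,0,0,0]
After op 2 (push 1): stack=[8,1] mem=[0,0,0,0]
After op 3 (swap): stack=[1,8] mem=[0,0,0,0]
After op 4 (STO M1): stack=[1] mem=[0,8,0,0]
After op 5 (push 11): stack=[1,11] mem=[0,8,0,0]
After op 6 (push 10): stack=[1,11,10] mem=[0,8,0,0]
After op 7 (swap): stack=[1,10,11] mem=[0,8,0,0]
After op 8 (RCL M1): stack=[1,10,11,8] mem=[0,8,0,0]
After op 9 (dup): stack=[1,10,11,8,8] mem=[0,8,0,0]
After op 10 (swap): stack=[1,10,11,8,8] mem=[0,8,0,0]

Answer: 8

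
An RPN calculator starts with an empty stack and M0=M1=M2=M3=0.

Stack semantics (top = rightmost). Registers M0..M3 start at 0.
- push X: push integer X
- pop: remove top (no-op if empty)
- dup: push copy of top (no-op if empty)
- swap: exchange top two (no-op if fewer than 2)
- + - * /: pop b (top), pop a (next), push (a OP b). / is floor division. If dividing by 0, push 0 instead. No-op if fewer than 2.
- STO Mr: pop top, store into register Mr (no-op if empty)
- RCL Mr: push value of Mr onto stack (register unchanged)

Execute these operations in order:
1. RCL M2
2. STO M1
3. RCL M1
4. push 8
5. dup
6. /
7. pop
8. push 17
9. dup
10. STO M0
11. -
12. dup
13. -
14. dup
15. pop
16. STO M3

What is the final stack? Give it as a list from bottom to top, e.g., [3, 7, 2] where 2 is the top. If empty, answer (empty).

After op 1 (RCL M2): stack=[0] mem=[0,0,0,0]
After op 2 (STO M1): stack=[empty] mem=[0,0,0,0]
After op 3 (RCL M1): stack=[0] mem=[0,0,0,0]
After op 4 (push 8): stack=[0,8] mem=[0,0,0,0]
After op 5 (dup): stack=[0,8,8] mem=[0,0,0,0]
After op 6 (/): stack=[0,1] mem=[0,0,0,0]
After op 7 (pop): stack=[0] mem=[0,0,0,0]
After op 8 (push 17): stack=[0,17] mem=[0,0,0,0]
After op 9 (dup): stack=[0,17,17] mem=[0,0,0,0]
After op 10 (STO M0): stack=[0,17] mem=[17,0,0,0]
After op 11 (-): stack=[-17] mem=[17,0,0,0]
After op 12 (dup): stack=[-17,-17] mem=[17,0,0,0]
After op 13 (-): stack=[0] mem=[17,0,0,0]
After op 14 (dup): stack=[0,0] mem=[17,0,0,0]
After op 15 (pop): stack=[0] mem=[17,0,0,0]
After op 16 (STO M3): stack=[empty] mem=[17,0,0,0]

Answer: (empty)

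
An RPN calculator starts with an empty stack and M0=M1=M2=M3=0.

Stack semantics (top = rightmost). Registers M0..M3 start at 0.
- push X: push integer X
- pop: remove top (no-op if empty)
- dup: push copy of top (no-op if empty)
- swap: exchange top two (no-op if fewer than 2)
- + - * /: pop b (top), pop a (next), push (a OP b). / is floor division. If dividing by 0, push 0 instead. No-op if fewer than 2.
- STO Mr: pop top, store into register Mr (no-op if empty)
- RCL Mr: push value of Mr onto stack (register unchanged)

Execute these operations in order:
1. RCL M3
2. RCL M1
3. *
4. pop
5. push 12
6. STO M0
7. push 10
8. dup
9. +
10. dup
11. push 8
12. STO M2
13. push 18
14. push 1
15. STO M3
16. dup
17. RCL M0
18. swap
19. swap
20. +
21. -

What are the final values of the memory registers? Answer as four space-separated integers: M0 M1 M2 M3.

Answer: 12 0 8 1

Derivation:
After op 1 (RCL M3): stack=[0] mem=[0,0,0,0]
After op 2 (RCL M1): stack=[0,0] mem=[0,0,0,0]
After op 3 (*): stack=[0] mem=[0,0,0,0]
After op 4 (pop): stack=[empty] mem=[0,0,0,0]
After op 5 (push 12): stack=[12] mem=[0,0,0,0]
After op 6 (STO M0): stack=[empty] mem=[12,0,0,0]
After op 7 (push 10): stack=[10] mem=[12,0,0,0]
After op 8 (dup): stack=[10,10] mem=[12,0,0,0]
After op 9 (+): stack=[20] mem=[12,0,0,0]
After op 10 (dup): stack=[20,20] mem=[12,0,0,0]
After op 11 (push 8): stack=[20,20,8] mem=[12,0,0,0]
After op 12 (STO M2): stack=[20,20] mem=[12,0,8,0]
After op 13 (push 18): stack=[20,20,18] mem=[12,0,8,0]
After op 14 (push 1): stack=[20,20,18,1] mem=[12,0,8,0]
After op 15 (STO M3): stack=[20,20,18] mem=[12,0,8,1]
After op 16 (dup): stack=[20,20,18,18] mem=[12,0,8,1]
After op 17 (RCL M0): stack=[20,20,18,18,12] mem=[12,0,8,1]
After op 18 (swap): stack=[20,20,18,12,18] mem=[12,0,8,1]
After op 19 (swap): stack=[20,20,18,18,12] mem=[12,0,8,1]
After op 20 (+): stack=[20,20,18,30] mem=[12,0,8,1]
After op 21 (-): stack=[20,20,-12] mem=[12,0,8,1]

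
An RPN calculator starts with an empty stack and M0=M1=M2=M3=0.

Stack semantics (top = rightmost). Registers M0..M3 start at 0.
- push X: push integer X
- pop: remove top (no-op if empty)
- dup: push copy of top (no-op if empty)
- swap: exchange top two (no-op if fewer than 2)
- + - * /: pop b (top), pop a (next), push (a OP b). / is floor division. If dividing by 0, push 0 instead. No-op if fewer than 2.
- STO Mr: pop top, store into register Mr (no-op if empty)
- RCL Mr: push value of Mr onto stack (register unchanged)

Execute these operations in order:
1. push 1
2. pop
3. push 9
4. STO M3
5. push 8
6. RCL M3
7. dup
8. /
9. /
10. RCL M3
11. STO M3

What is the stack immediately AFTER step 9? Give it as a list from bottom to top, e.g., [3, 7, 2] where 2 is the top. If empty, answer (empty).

After op 1 (push 1): stack=[1] mem=[0,0,0,0]
After op 2 (pop): stack=[empty] mem=[0,0,0,0]
After op 3 (push 9): stack=[9] mem=[0,0,0,0]
After op 4 (STO M3): stack=[empty] mem=[0,0,0,9]
After op 5 (push 8): stack=[8] mem=[0,0,0,9]
After op 6 (RCL M3): stack=[8,9] mem=[0,0,0,9]
After op 7 (dup): stack=[8,9,9] mem=[0,0,0,9]
After op 8 (/): stack=[8,1] mem=[0,0,0,9]
After op 9 (/): stack=[8] mem=[0,0,0,9]

[8]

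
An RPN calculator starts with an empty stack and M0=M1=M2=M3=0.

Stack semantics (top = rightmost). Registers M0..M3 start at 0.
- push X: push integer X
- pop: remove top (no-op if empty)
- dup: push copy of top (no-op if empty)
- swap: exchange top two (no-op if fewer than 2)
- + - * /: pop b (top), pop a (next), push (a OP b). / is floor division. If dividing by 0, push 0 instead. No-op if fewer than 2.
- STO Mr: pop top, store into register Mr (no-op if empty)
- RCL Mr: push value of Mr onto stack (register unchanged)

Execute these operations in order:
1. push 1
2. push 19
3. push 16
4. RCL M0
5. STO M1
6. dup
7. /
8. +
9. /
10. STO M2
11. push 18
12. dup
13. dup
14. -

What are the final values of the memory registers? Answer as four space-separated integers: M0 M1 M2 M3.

After op 1 (push 1): stack=[1] mem=[0,0,0,0]
After op 2 (push 19): stack=[1,19] mem=[0,0,0,0]
After op 3 (push 16): stack=[1,19,16] mem=[0,0,0,0]
After op 4 (RCL M0): stack=[1,19,16,0] mem=[0,0,0,0]
After op 5 (STO M1): stack=[1,19,16] mem=[0,0,0,0]
After op 6 (dup): stack=[1,19,16,16] mem=[0,0,0,0]
After op 7 (/): stack=[1,19,1] mem=[0,0,0,0]
After op 8 (+): stack=[1,20] mem=[0,0,0,0]
After op 9 (/): stack=[0] mem=[0,0,0,0]
After op 10 (STO M2): stack=[empty] mem=[0,0,0,0]
After op 11 (push 18): stack=[18] mem=[0,0,0,0]
After op 12 (dup): stack=[18,18] mem=[0,0,0,0]
After op 13 (dup): stack=[18,18,18] mem=[0,0,0,0]
After op 14 (-): stack=[18,0] mem=[0,0,0,0]

Answer: 0 0 0 0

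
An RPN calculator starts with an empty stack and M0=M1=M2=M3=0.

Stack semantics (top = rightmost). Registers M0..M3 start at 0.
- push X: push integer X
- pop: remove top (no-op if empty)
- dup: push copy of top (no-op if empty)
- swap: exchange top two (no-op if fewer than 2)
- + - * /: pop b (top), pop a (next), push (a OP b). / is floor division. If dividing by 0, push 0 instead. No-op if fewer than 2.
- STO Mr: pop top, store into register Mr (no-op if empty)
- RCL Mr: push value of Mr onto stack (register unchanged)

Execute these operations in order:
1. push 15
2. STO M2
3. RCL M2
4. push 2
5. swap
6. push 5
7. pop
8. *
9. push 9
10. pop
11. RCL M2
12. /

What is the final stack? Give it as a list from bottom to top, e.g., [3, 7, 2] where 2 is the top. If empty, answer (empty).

Answer: [2]

Derivation:
After op 1 (push 15): stack=[15] mem=[0,0,0,0]
After op 2 (STO M2): stack=[empty] mem=[0,0,15,0]
After op 3 (RCL M2): stack=[15] mem=[0,0,15,0]
After op 4 (push 2): stack=[15,2] mem=[0,0,15,0]
After op 5 (swap): stack=[2,15] mem=[0,0,15,0]
After op 6 (push 5): stack=[2,15,5] mem=[0,0,15,0]
After op 7 (pop): stack=[2,15] mem=[0,0,15,0]
After op 8 (*): stack=[30] mem=[0,0,15,0]
After op 9 (push 9): stack=[30,9] mem=[0,0,15,0]
After op 10 (pop): stack=[30] mem=[0,0,15,0]
After op 11 (RCL M2): stack=[30,15] mem=[0,0,15,0]
After op 12 (/): stack=[2] mem=[0,0,15,0]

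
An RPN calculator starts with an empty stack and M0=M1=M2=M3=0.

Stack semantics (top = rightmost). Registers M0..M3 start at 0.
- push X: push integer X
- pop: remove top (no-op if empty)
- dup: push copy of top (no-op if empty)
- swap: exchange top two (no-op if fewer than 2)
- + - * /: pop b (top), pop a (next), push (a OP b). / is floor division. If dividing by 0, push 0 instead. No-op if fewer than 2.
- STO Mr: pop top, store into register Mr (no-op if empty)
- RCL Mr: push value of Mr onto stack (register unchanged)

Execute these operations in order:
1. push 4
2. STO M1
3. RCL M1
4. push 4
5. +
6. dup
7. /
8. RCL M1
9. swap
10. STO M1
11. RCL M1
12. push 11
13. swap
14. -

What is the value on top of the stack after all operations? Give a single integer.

After op 1 (push 4): stack=[4] mem=[0,0,0,0]
After op 2 (STO M1): stack=[empty] mem=[0,4,0,0]
After op 3 (RCL M1): stack=[4] mem=[0,4,0,0]
After op 4 (push 4): stack=[4,4] mem=[0,4,0,0]
After op 5 (+): stack=[8] mem=[0,4,0,0]
After op 6 (dup): stack=[8,8] mem=[0,4,0,0]
After op 7 (/): stack=[1] mem=[0,4,0,0]
After op 8 (RCL M1): stack=[1,4] mem=[0,4,0,0]
After op 9 (swap): stack=[4,1] mem=[0,4,0,0]
After op 10 (STO M1): stack=[4] mem=[0,1,0,0]
After op 11 (RCL M1): stack=[4,1] mem=[0,1,0,0]
After op 12 (push 11): stack=[4,1,11] mem=[0,1,0,0]
After op 13 (swap): stack=[4,11,1] mem=[0,1,0,0]
After op 14 (-): stack=[4,10] mem=[0,1,0,0]

Answer: 10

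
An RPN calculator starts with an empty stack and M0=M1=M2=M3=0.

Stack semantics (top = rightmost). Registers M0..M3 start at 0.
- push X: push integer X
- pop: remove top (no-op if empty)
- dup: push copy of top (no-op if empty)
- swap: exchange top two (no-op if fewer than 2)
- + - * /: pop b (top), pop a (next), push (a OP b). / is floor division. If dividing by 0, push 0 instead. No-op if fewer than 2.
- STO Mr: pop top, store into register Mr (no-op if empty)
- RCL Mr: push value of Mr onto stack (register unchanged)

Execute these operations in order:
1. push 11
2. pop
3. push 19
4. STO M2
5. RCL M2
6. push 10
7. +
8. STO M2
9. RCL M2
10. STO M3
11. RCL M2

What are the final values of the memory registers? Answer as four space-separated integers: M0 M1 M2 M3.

After op 1 (push 11): stack=[11] mem=[0,0,0,0]
After op 2 (pop): stack=[empty] mem=[0,0,0,0]
After op 3 (push 19): stack=[19] mem=[0,0,0,0]
After op 4 (STO M2): stack=[empty] mem=[0,0,19,0]
After op 5 (RCL M2): stack=[19] mem=[0,0,19,0]
After op 6 (push 10): stack=[19,10] mem=[0,0,19,0]
After op 7 (+): stack=[29] mem=[0,0,19,0]
After op 8 (STO M2): stack=[empty] mem=[0,0,29,0]
After op 9 (RCL M2): stack=[29] mem=[0,0,29,0]
After op 10 (STO M3): stack=[empty] mem=[0,0,29,29]
After op 11 (RCL M2): stack=[29] mem=[0,0,29,29]

Answer: 0 0 29 29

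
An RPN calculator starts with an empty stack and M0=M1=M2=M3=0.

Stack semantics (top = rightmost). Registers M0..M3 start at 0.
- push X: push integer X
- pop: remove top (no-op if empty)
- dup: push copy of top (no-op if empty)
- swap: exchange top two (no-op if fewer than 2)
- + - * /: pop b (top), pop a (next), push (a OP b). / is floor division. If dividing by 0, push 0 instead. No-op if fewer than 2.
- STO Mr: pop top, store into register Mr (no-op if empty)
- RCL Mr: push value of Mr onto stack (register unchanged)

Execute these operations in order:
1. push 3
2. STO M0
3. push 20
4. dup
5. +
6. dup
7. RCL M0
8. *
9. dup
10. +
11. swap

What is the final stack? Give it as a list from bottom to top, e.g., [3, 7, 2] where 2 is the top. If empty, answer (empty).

After op 1 (push 3): stack=[3] mem=[0,0,0,0]
After op 2 (STO M0): stack=[empty] mem=[3,0,0,0]
After op 3 (push 20): stack=[20] mem=[3,0,0,0]
After op 4 (dup): stack=[20,20] mem=[3,0,0,0]
After op 5 (+): stack=[40] mem=[3,0,0,0]
After op 6 (dup): stack=[40,40] mem=[3,0,0,0]
After op 7 (RCL M0): stack=[40,40,3] mem=[3,0,0,0]
After op 8 (*): stack=[40,120] mem=[3,0,0,0]
After op 9 (dup): stack=[40,120,120] mem=[3,0,0,0]
After op 10 (+): stack=[40,240] mem=[3,0,0,0]
After op 11 (swap): stack=[240,40] mem=[3,0,0,0]

Answer: [240, 40]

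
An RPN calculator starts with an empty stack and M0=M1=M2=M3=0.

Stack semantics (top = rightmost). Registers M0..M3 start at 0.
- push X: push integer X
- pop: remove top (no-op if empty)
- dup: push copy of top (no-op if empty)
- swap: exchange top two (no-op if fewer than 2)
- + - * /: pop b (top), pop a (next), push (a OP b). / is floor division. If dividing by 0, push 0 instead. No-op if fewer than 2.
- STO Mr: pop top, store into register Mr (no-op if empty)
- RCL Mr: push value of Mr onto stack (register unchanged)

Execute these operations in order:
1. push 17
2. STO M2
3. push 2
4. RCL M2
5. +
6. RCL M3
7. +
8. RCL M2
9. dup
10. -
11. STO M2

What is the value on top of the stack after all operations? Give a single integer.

Answer: 19

Derivation:
After op 1 (push 17): stack=[17] mem=[0,0,0,0]
After op 2 (STO M2): stack=[empty] mem=[0,0,17,0]
After op 3 (push 2): stack=[2] mem=[0,0,17,0]
After op 4 (RCL M2): stack=[2,17] mem=[0,0,17,0]
After op 5 (+): stack=[19] mem=[0,0,17,0]
After op 6 (RCL M3): stack=[19,0] mem=[0,0,17,0]
After op 7 (+): stack=[19] mem=[0,0,17,0]
After op 8 (RCL M2): stack=[19,17] mem=[0,0,17,0]
After op 9 (dup): stack=[19,17,17] mem=[0,0,17,0]
After op 10 (-): stack=[19,0] mem=[0,0,17,0]
After op 11 (STO M2): stack=[19] mem=[0,0,0,0]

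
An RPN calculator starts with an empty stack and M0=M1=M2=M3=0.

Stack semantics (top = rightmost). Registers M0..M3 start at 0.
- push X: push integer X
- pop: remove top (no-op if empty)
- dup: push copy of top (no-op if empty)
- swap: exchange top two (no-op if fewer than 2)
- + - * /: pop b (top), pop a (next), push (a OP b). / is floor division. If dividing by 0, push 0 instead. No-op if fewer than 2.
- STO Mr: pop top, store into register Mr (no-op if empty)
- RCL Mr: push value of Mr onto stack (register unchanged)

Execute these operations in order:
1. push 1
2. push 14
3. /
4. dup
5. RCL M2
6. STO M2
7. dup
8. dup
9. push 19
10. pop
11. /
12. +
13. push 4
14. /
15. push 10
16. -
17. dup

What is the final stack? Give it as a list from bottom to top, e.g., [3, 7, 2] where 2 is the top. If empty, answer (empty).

Answer: [0, -10, -10]

Derivation:
After op 1 (push 1): stack=[1] mem=[0,0,0,0]
After op 2 (push 14): stack=[1,14] mem=[0,0,0,0]
After op 3 (/): stack=[0] mem=[0,0,0,0]
After op 4 (dup): stack=[0,0] mem=[0,0,0,0]
After op 5 (RCL M2): stack=[0,0,0] mem=[0,0,0,0]
After op 6 (STO M2): stack=[0,0] mem=[0,0,0,0]
After op 7 (dup): stack=[0,0,0] mem=[0,0,0,0]
After op 8 (dup): stack=[0,0,0,0] mem=[0,0,0,0]
After op 9 (push 19): stack=[0,0,0,0,19] mem=[0,0,0,0]
After op 10 (pop): stack=[0,0,0,0] mem=[0,0,0,0]
After op 11 (/): stack=[0,0,0] mem=[0,0,0,0]
After op 12 (+): stack=[0,0] mem=[0,0,0,0]
After op 13 (push 4): stack=[0,0,4] mem=[0,0,0,0]
After op 14 (/): stack=[0,0] mem=[0,0,0,0]
After op 15 (push 10): stack=[0,0,10] mem=[0,0,0,0]
After op 16 (-): stack=[0,-10] mem=[0,0,0,0]
After op 17 (dup): stack=[0,-10,-10] mem=[0,0,0,0]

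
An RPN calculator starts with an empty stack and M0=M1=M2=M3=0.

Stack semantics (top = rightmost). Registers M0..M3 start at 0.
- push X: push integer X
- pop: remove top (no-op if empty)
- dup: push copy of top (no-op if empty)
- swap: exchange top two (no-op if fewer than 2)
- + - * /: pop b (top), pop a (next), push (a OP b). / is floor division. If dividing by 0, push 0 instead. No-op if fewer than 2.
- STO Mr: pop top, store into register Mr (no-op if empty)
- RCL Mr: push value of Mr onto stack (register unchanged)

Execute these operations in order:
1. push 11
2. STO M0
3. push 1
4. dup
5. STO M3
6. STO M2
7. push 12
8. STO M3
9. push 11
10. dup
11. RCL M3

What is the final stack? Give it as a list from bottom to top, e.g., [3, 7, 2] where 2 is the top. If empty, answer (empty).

After op 1 (push 11): stack=[11] mem=[0,0,0,0]
After op 2 (STO M0): stack=[empty] mem=[11,0,0,0]
After op 3 (push 1): stack=[1] mem=[11,0,0,0]
After op 4 (dup): stack=[1,1] mem=[11,0,0,0]
After op 5 (STO M3): stack=[1] mem=[11,0,0,1]
After op 6 (STO M2): stack=[empty] mem=[11,0,1,1]
After op 7 (push 12): stack=[12] mem=[11,0,1,1]
After op 8 (STO M3): stack=[empty] mem=[11,0,1,12]
After op 9 (push 11): stack=[11] mem=[11,0,1,12]
After op 10 (dup): stack=[11,11] mem=[11,0,1,12]
After op 11 (RCL M3): stack=[11,11,12] mem=[11,0,1,12]

Answer: [11, 11, 12]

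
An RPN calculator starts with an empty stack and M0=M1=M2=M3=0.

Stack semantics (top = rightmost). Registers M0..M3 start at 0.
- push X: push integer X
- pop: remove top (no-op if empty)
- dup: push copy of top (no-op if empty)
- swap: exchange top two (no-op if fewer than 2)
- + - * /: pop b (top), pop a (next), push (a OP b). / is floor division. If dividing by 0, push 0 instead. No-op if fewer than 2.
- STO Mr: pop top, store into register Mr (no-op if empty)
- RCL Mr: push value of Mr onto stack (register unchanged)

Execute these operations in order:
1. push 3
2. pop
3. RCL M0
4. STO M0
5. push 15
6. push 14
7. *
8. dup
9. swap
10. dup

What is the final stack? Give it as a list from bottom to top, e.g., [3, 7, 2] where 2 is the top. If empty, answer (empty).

After op 1 (push 3): stack=[3] mem=[0,0,0,0]
After op 2 (pop): stack=[empty] mem=[0,0,0,0]
After op 3 (RCL M0): stack=[0] mem=[0,0,0,0]
After op 4 (STO M0): stack=[empty] mem=[0,0,0,0]
After op 5 (push 15): stack=[15] mem=[0,0,0,0]
After op 6 (push 14): stack=[15,14] mem=[0,0,0,0]
After op 7 (*): stack=[210] mem=[0,0,0,0]
After op 8 (dup): stack=[210,210] mem=[0,0,0,0]
After op 9 (swap): stack=[210,210] mem=[0,0,0,0]
After op 10 (dup): stack=[210,210,210] mem=[0,0,0,0]

Answer: [210, 210, 210]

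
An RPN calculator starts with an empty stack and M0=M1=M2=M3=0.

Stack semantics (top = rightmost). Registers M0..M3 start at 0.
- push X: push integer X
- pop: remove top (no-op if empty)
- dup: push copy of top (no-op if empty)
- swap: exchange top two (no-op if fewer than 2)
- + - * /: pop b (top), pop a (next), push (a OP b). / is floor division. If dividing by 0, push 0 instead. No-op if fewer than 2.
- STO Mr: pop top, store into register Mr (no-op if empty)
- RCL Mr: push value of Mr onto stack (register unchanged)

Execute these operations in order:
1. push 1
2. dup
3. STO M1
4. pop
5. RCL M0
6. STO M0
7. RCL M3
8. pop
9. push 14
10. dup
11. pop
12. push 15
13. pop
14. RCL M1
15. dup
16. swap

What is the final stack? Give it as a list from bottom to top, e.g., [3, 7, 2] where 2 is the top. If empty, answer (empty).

After op 1 (push 1): stack=[1] mem=[0,0,0,0]
After op 2 (dup): stack=[1,1] mem=[0,0,0,0]
After op 3 (STO M1): stack=[1] mem=[0,1,0,0]
After op 4 (pop): stack=[empty] mem=[0,1,0,0]
After op 5 (RCL M0): stack=[0] mem=[0,1,0,0]
After op 6 (STO M0): stack=[empty] mem=[0,1,0,0]
After op 7 (RCL M3): stack=[0] mem=[0,1,0,0]
After op 8 (pop): stack=[empty] mem=[0,1,0,0]
After op 9 (push 14): stack=[14] mem=[0,1,0,0]
After op 10 (dup): stack=[14,14] mem=[0,1,0,0]
After op 11 (pop): stack=[14] mem=[0,1,0,0]
After op 12 (push 15): stack=[14,15] mem=[0,1,0,0]
After op 13 (pop): stack=[14] mem=[0,1,0,0]
After op 14 (RCL M1): stack=[14,1] mem=[0,1,0,0]
After op 15 (dup): stack=[14,1,1] mem=[0,1,0,0]
After op 16 (swap): stack=[14,1,1] mem=[0,1,0,0]

Answer: [14, 1, 1]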